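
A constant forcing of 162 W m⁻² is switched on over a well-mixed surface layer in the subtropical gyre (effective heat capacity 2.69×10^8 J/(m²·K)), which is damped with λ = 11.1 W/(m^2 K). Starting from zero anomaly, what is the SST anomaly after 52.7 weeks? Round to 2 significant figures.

Areal heat capacity C = 2.69×10^8 J/(m²·K) (given).
τ = C / λ = 2.69×10^8 / 11.1 = 2.42×10^7 s.
Equilibrium anomaly ΔT_eq = F / λ = 162 / 11.1 = 14.6 K.
t = 52.7 weeks = 3.19×10^7 s, so t/τ = 1.32.
ΔT(t) = ΔT_eq (1 − e^(−t/τ)) = 14.6 × (1 − e^−1.32) = 10.7 K.

11 K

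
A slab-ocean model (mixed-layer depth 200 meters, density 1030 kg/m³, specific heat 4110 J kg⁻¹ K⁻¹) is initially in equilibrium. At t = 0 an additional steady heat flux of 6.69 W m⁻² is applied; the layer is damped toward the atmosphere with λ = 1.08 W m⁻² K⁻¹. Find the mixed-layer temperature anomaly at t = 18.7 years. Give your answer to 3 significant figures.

3.28 K

Areal heat capacity C = ρ c_p D = 1030 × 4110 × 200 = 8.47×10^8 J/(m²·K).
τ = C / λ = 8.47×10^8 / 1.08 = 7.84×10^8 s.
Equilibrium anomaly ΔT_eq = F / λ = 6.69 / 1.08 = 6.19 K.
t = 18.7 years = 5.90×10^8 s, so t/τ = 0.753.
ΔT(t) = ΔT_eq (1 − e^(−t/τ)) = 6.19 × (1 − e^−0.753) = 3.28 K.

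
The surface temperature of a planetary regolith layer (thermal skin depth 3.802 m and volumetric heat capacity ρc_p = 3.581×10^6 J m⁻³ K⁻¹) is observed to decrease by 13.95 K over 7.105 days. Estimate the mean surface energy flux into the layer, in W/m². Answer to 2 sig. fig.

Areal heat capacity C = ρc_p × D = 3.581×10^6 × 3.802 = 1.36×10^7 J/(m²·K).
Required heat per unit area: Q = C ΔT = 1.36×10^7 × -13.95 = -1.90×10^8 J/m².
Flux F = Q / Δt = -1.90×10^8 / 6.14×10^5 s = -309 W/m².

-310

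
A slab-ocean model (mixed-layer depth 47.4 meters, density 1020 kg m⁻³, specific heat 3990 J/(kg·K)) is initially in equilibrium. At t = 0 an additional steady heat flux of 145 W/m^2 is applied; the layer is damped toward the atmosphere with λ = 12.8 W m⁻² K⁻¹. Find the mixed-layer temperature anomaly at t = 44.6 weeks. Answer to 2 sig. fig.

9.4 K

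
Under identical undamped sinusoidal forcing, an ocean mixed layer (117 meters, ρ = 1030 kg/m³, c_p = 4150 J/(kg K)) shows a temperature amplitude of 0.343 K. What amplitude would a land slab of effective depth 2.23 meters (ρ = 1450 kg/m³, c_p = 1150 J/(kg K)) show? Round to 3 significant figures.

46.1 K

C_ocean = 5.00×10^8 J/(m²·K); C_land = 3.72×10^6 J/(m²·K).
A ∝ 1/C ⇒ A_land = A_ocean × C_ocean/C_land = 0.343 × 134 = 46.1 K.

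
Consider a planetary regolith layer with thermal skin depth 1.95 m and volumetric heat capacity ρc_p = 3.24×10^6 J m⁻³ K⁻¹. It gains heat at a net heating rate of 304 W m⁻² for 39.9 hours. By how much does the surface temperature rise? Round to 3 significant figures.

6.91 K

Areal heat capacity C = ρc_p × D = 3.24×10^6 × 1.95 = 6.32×10^6 J/(m²·K).
Net heat input Q = F Δt = 304 × (39.9 hours × 3600 s/hour) = 4.37×10^7 J/m².
ΔT = Q / C = 4.37×10^7 / 6.32×10^6 = 6.91 K.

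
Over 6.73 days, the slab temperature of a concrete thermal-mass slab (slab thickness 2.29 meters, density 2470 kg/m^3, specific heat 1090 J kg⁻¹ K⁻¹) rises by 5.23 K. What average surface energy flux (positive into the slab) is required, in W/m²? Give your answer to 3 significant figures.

Areal heat capacity C = ρ c_p D = 2470 × 1090 × 2.29 = 6.17×10^6 J/(m^2 K).
Required heat per unit area: Q = C ΔT = 6.17×10^6 × 5.23 = 3.22×10^7 J/m².
Flux F = Q / Δt = 3.22×10^7 / 5.81×10^5 s = 55.5 W/m².

55.5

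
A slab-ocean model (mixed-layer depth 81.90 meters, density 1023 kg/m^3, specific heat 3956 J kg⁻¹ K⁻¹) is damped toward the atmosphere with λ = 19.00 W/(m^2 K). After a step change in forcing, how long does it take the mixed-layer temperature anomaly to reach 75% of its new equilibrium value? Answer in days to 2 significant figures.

280 days

Areal heat capacity C = ρ c_p D = 1023 × 3956 × 81.90 = 3.31×10^8 J/(m^2 K).
τ = C / λ = 3.31×10^8 / 19.00 = 1.74×10^7 s.
Fraction reached: 1 − e^(−t/τ) = 0.75 ⇒ t = −τ ln(1 − 0.75) = τ × 1.39.
t = 2.42×10^7 s = 280 days.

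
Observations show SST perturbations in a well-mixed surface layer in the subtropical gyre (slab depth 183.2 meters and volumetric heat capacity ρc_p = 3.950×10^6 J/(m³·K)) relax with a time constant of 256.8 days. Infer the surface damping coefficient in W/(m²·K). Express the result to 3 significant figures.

32.6

Areal heat capacity C = ρc_p × D = 3.950×10^6 × 183.2 = 7.24×10^8 J/(m²·K).
τ = 256.8 days = 2.22×10^7 s.
λ = C / τ = 7.24×10^8 / 2.22×10^7 = 32.6 W/(m²·K).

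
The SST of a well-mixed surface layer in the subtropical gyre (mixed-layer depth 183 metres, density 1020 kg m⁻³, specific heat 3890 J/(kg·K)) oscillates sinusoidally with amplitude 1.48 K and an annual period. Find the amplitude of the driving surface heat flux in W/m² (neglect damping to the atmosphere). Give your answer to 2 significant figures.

210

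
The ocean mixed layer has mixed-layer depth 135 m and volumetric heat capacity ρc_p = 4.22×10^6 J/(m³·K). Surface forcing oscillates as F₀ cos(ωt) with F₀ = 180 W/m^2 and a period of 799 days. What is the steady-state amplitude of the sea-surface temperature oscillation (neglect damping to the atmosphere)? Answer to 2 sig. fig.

3.5 K

Areal heat capacity C = ρc_p × D = 4.22×10^6 × 135 = 5.70×10^8 J/(m²·K).
Angular frequency ω = 2π / T = 2π / 6.90×10^7 s = 9.10×10^-8 s⁻¹.
Cω = 5.70×10^8 × 9.10×10^-8 = 51.9 W/(m²·K).
Amplitude A = F₀ / (Cω) = 180 / 51.9 = 3.47 K.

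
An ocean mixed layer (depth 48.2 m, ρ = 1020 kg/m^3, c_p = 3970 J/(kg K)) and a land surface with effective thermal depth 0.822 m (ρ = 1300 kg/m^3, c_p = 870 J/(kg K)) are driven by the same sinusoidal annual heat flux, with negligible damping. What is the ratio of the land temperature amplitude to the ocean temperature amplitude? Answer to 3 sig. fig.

C_ocean = 1020 × 3970 × 48.2 = 1.95×10^8 J/(m²·K).
C_land = 1300 × 870 × 0.822 = 9.30×10^5 J/(m²·K).
Undamped amplitude ∝ 1/C, so A_land/A_ocean = C_ocean/C_land = 210.

210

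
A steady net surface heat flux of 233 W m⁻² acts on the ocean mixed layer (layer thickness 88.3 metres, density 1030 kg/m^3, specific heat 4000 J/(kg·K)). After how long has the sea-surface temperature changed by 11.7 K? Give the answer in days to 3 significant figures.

211 days

Areal heat capacity C = ρ c_p D = 1030 × 4000 × 88.3 = 3.64×10^8 J/(m^2 K).
Time required: Δt = C ΔT / F = 3.64×10^8 × 11.7 / 233 = 1.83×10^7 s.
In days: 1.83×10^7 s / (86400 s/day) = 211 days.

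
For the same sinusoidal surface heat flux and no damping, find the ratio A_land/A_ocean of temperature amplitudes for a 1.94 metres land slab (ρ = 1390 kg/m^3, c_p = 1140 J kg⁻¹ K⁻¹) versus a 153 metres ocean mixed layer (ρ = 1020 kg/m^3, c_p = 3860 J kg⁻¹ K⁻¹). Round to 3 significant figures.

C_ocean = 1020 × 3860 × 153 = 6.02×10^8 J/(m²·K).
C_land = 1390 × 1140 × 1.94 = 3.07×10^6 J/(m²·K).
Undamped amplitude ∝ 1/C, so A_land/A_ocean = C_ocean/C_land = 196.

196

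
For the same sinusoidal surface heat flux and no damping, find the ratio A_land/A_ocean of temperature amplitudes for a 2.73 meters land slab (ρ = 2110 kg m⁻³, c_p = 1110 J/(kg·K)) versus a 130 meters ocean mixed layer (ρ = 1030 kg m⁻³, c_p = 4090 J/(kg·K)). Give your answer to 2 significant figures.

C_ocean = 1030 × 4090 × 130 = 5.48×10^8 J/(m²·K).
C_land = 2110 × 1110 × 2.73 = 6.39×10^6 J/(m²·K).
Undamped amplitude ∝ 1/C, so A_land/A_ocean = C_ocean/C_land = 85.7.

86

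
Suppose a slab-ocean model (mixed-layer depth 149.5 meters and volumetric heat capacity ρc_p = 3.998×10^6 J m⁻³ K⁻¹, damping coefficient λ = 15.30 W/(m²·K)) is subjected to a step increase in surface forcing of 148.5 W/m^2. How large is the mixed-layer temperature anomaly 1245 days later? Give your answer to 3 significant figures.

Areal heat capacity C = ρc_p × D = 3.998×10^6 × 149.5 = 5.98×10^8 J m⁻² K⁻¹.
τ = C / λ = 5.98×10^8 / 15.30 = 3.91×10^7 s.
Equilibrium anomaly ΔT_eq = F / λ = 148.5 / 15.30 = 9.71 K.
t = 1245 days = 1.08×10^8 s, so t/τ = 2.75.
ΔT(t) = ΔT_eq (1 − e^(−t/τ)) = 9.71 × (1 − e^−2.75) = 9.09 K.

9.09 K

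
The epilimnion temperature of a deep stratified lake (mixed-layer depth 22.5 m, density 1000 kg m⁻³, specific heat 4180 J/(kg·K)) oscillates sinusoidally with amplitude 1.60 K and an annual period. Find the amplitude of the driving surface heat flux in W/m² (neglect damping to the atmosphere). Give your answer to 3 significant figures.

30.0

Areal heat capacity C = ρ c_p D = 1000 × 4180 × 22.5 = 9.41×10^7 J/(m^2 K).
ω = 2π / 3.15×10^7 s = 1.99×10^-7 s⁻¹.
Cω = 9.41×10^7 × 1.99×10^-7 = 18.7 W/(m²·K).
F₀ = A × Cω = 1.60 × 18.7 = 30.0 W/m².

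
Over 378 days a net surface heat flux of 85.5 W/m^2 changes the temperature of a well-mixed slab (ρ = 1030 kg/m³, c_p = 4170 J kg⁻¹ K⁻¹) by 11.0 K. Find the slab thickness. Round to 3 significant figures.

Heat input Q = F Δt = 85.5 × 3.27×10^7 s = 2.79×10^9 J/m².
Required areal heat capacity C = Q / ΔT = 2.54×10^8 J/(m²·K).
Depth D = C / (ρ c_p) = 2.54×10^8 / (1030 × 4170) = 59.1 m.

59.1 m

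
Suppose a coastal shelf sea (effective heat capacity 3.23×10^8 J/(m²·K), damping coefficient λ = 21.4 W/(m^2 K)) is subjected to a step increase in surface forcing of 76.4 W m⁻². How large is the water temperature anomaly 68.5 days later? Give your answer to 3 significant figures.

1.16 K

Areal heat capacity C = 3.23×10^8 J/(m²·K) (given).
τ = C / λ = 3.23×10^8 / 21.4 = 1.51×10^7 s.
Equilibrium anomaly ΔT_eq = F / λ = 76.4 / 21.4 = 3.57 K.
t = 68.5 days = 5.92×10^6 s, so t/τ = 0.392.
ΔT(t) = ΔT_eq (1 − e^(−t/τ)) = 3.57 × (1 − e^−0.392) = 1.16 K.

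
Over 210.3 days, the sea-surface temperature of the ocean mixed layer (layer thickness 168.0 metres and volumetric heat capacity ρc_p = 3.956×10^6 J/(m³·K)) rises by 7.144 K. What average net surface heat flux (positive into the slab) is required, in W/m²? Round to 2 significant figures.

260

Areal heat capacity C = ρc_p × D = 3.956×10^6 × 168.0 = 6.65×10^8 J m⁻² K⁻¹.
Required heat per unit area: Q = C ΔT = 6.65×10^8 × 7.144 = 4.75×10^9 J/m².
Flux F = Q / Δt = 4.75×10^9 / 1.82×10^7 s = 261 W/m².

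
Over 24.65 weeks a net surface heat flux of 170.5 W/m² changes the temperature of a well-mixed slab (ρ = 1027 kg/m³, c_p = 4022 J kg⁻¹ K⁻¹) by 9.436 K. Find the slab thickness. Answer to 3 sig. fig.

65.2 m

Heat input Q = F Δt = 170.5 × 1.49×10^7 s = 2.54×10^9 J/m².
Required areal heat capacity C = Q / ΔT = 2.69×10^8 J/(m²·K).
Depth D = C / (ρ c_p) = 2.69×10^8 / (1027 × 4022) = 65.2 m.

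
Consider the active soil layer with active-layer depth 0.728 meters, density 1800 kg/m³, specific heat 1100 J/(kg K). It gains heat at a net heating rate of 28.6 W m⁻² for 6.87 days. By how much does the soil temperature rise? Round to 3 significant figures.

11.8 K

Areal heat capacity C = ρ c_p D = 1800 × 1100 × 0.728 = 1.44×10^6 J m⁻² K⁻¹.
Net heat input Q = F Δt = 28.6 × (6.87 days × 86400 s/day) = 1.70×10^7 J/m².
ΔT = Q / C = 1.70×10^7 / 1.44×10^6 = 11.8 K.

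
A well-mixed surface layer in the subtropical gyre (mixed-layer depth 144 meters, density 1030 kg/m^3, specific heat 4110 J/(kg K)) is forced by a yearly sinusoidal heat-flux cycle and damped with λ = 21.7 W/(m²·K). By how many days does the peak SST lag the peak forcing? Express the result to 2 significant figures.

81 days

Areal heat capacity C = ρ c_p D = 1030 × 4110 × 144 = 6.10×10^8 J/(m²·K).
ω = 2π / 3.15×10^7 s = 1.99×10^-7 s⁻¹.
Phase lag φ = arctan(Cω/λ) = arctan(121/21.7) = 1.39 rad.
Time lag = φ / ω = 1.39 / 1.99×10^-7 = 7.00×10^6 s = 81.0 days.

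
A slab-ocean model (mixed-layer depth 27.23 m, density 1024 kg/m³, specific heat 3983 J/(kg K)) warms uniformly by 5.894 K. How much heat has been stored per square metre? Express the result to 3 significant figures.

Areal heat capacity C = ρ c_p D = 1024 × 3983 × 27.23 = 1.11×10^8 J/(m²·K).
ΔQ = C ΔT = 1.11×10^8 × 5.894 = 6.55×10^8 J/m².

6.55×10^8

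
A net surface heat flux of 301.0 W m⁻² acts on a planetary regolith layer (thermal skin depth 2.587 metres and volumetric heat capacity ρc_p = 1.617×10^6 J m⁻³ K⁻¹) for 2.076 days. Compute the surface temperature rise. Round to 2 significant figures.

13 K

Areal heat capacity C = ρc_p × D = 1.617×10^6 × 2.587 = 4.18×10^6 J/(m^2 K).
Net heat input Q = F Δt = 301.0 × (2.076 days × 86400 s/day) = 5.40×10^7 J/m².
ΔT = Q / C = 5.40×10^7 / 4.18×10^6 = 12.9 K.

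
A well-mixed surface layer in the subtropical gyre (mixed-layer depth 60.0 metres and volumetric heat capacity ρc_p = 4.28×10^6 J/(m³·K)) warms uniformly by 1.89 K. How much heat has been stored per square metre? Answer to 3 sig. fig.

Areal heat capacity C = ρc_p × D = 4.28×10^6 × 60.0 = 2.57×10^8 J m⁻² K⁻¹.
ΔQ = C ΔT = 2.57×10^8 × 1.89 = 4.85×10^8 J/m².

4.85×10^8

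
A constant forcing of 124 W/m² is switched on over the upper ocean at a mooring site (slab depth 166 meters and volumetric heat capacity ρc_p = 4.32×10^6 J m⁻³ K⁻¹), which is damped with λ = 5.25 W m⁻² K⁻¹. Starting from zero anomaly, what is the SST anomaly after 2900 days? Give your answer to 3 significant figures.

19.8 K

Areal heat capacity C = ρc_p × D = 4.32×10^6 × 166 = 7.17×10^8 J/(m²·K).
τ = C / λ = 7.17×10^8 / 5.25 = 1.37×10^8 s.
Equilibrium anomaly ΔT_eq = F / λ = 124 / 5.25 = 23.6 K.
t = 2900 days = 2.51×10^8 s, so t/τ = 1.83.
ΔT(t) = ΔT_eq (1 − e^(−t/τ)) = 23.6 × (1 − e^−1.83) = 19.8 K.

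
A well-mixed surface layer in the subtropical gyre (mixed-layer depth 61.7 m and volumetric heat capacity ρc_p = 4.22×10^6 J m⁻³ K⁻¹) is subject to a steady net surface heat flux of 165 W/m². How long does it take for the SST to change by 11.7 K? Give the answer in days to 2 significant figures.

210 days

Areal heat capacity C = ρc_p × D = 4.22×10^6 × 61.7 = 2.60×10^8 J m⁻² K⁻¹.
Time required: Δt = C ΔT / F = 2.60×10^8 × 11.7 / 165 = 1.85×10^7 s.
In days: 1.85×10^7 s / (86400 s/day) = 214 days.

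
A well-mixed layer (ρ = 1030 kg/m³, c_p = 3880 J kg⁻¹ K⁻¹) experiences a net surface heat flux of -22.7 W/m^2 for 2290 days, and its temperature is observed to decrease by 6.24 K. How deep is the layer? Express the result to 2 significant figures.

180 m

Heat input Q = F Δt = -22.7 × 1.98×10^8 s = -4.49×10^9 J/m².
Required areal heat capacity C = Q / ΔT = 7.20×10^8 J/(m²·K).
Depth D = C / (ρ c_p) = 7.20×10^8 / (1030 × 3880) = 180 m.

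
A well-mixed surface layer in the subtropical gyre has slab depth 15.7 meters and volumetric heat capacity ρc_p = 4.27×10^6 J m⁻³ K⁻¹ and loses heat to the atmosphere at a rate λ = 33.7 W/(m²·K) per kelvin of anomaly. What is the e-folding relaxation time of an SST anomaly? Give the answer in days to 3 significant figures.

Areal heat capacity C = ρc_p × D = 4.27×10^6 × 15.7 = 6.70×10^7 J/(m²·K).
Relaxation time τ = C / λ = 6.70×10^7 / 33.7 = 1.99×10^6 s.
In days: 1.99×10^6 s / (86400 s/day) = 23.0 days.

23.0 days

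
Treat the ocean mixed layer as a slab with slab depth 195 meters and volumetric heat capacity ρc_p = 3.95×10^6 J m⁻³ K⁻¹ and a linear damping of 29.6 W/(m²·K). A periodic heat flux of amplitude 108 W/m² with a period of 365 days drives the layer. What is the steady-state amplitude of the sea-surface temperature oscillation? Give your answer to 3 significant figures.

Areal heat capacity C = ρc_p × D = 3.95×10^6 × 195 = 7.70×10^8 J m⁻² K⁻¹.
Angular frequency ω = 2π / T = 2π / 3.15×10^7 s = 1.99×10^-7 s⁻¹.
√((Cω)² + λ²) = √((153)² + 29.6²) = 156 W/(m²·K).
Amplitude A = F₀ / √((Cω)²+λ²) = 108 / 156 = 0.691 K.

0.691 K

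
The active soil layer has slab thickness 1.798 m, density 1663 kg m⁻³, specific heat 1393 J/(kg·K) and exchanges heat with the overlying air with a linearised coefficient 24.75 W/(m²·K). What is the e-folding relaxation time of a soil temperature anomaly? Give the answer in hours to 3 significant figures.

46.7 hours

Areal heat capacity C = ρ c_p D = 1663 × 1393 × 1.798 = 4.17×10^6 J/(m^2 K).
Relaxation time τ = C / λ = 4.17×10^6 / 24.75 = 1.68×10^5 s.
In hours: 1.68×10^5 s / (3600 s/hour) = 46.7 hours.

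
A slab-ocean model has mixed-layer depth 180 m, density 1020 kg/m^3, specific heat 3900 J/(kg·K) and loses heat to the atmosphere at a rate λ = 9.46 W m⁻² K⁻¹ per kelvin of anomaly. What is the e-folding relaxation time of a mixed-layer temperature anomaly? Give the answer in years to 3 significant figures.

2.40 years

Areal heat capacity C = ρ c_p D = 1020 × 3900 × 180 = 7.16×10^8 J m⁻² K⁻¹.
Relaxation time τ = C / λ = 7.16×10^8 / 9.46 = 7.57×10^7 s.
In years: 7.57×10^7 s / (3.156×10^7 s/year) = 2.40 years.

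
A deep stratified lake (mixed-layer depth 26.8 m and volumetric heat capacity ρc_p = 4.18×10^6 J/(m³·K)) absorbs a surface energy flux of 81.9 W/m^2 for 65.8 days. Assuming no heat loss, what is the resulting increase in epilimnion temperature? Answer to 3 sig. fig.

4.16 K

Areal heat capacity C = ρc_p × D = 4.18×10^6 × 26.8 = 1.12×10^8 J/(m^2 K).
Net heat input Q = F Δt = 81.9 × (65.8 days × 86400 s/day) = 4.66×10^8 J/m².
ΔT = Q / C = 4.66×10^8 / 1.12×10^8 = 4.16 K.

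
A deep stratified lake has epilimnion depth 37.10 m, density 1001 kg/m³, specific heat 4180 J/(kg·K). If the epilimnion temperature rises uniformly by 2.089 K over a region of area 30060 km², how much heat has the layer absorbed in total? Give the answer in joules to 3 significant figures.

Areal heat capacity C = ρ c_p D = 1001 × 4180 × 37.10 = 1.55×10^8 J/(m²·K).
Heat per unit area: q = C ΔT = 1.55×10^8 × 2.089 = 3.24×10^8 J/m².
Total heat: Q = q × A = 3.24×10^8 × (30060 × 10⁶ m²) = 9.75×10^18 J.

9.75×10^18 J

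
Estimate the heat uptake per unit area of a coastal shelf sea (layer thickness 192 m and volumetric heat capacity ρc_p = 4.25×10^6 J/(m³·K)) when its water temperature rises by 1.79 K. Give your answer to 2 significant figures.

Areal heat capacity C = ρc_p × D = 4.25×10^6 × 192 = 8.16×10^8 J m⁻² K⁻¹.
ΔQ = C ΔT = 8.16×10^8 × 1.79 = 1.46×10^9 J/m².

1.5×10^9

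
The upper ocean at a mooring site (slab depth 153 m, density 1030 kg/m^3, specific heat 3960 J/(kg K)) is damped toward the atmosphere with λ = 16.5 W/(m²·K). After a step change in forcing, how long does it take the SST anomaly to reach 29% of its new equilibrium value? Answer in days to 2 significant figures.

Areal heat capacity C = ρ c_p D = 1030 × 3960 × 153 = 6.24×10^8 J/(m²·K).
τ = C / λ = 6.24×10^8 / 16.5 = 3.78×10^7 s.
Fraction reached: 1 − e^(−t/τ) = 0.29 ⇒ t = −τ ln(1 − 0.29) = τ × 0.342.
t = 1.30×10^7 s = 150 days.

150 days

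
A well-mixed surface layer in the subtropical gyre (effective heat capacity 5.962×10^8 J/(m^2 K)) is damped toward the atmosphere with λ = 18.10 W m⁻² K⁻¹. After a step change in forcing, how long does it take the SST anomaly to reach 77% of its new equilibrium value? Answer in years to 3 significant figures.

Areal heat capacity C = 5.962×10^8 J/(m^2 K) (given).
τ = C / λ = 5.96×10^8 / 18.10 = 3.29×10^7 s.
Fraction reached: 1 − e^(−t/τ) = 0.77 ⇒ t = −τ ln(1 − 0.77) = τ × 1.47.
t = 4.84×10^7 s = 1.53 years.

1.53 years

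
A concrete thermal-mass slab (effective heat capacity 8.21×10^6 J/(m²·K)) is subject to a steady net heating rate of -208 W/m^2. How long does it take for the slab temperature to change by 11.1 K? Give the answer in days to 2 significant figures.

5.1 days

Areal heat capacity C = 8.21×10^6 J/(m²·K) (given).
Time required: Δt = C ΔT / F = 8.21×10^6 × -11.1 / -208 = 4.38×10^5 s.
In days: 4.38×10^5 s / (86400 s/day) = 5.07 days.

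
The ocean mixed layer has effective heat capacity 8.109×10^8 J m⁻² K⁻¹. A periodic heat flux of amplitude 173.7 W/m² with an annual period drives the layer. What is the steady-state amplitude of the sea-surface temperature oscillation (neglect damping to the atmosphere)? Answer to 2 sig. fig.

1.1 K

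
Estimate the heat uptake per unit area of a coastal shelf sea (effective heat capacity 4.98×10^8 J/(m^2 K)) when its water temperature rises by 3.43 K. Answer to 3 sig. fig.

Areal heat capacity C = 4.98×10^8 J/(m^2 K) (given).
ΔQ = C ΔT = 4.98×10^8 × 3.43 = 1.71×10^9 J/m².

1.71×10^9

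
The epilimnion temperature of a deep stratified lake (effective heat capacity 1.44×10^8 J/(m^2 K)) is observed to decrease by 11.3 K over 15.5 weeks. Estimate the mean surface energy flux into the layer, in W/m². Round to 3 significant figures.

Areal heat capacity C = 1.44×10^8 J/(m^2 K) (given).
Required heat per unit area: Q = C ΔT = 1.44×10^8 × -11.3 = -1.63×10^9 J/m².
Flux F = Q / Δt = -1.63×10^9 / 9.37×10^6 s = -174 W/m².

-174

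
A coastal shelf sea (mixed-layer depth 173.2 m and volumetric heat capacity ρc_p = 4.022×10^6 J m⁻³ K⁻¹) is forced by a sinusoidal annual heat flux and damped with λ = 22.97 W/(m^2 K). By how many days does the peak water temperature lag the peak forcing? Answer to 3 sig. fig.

81.7 days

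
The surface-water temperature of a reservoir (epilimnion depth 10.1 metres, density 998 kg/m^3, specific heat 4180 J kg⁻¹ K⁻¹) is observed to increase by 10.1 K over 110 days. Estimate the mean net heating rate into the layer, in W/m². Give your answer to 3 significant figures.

Areal heat capacity C = ρ c_p D = 998 × 4180 × 10.1 = 4.21×10^7 J m⁻² K⁻¹.
Required heat per unit area: Q = C ΔT = 4.21×10^7 × 10.1 = 4.26×10^8 J/m².
Flux F = Q / Δt = 4.26×10^8 / 9.50×10^6 s = 44.8 W/m².

44.8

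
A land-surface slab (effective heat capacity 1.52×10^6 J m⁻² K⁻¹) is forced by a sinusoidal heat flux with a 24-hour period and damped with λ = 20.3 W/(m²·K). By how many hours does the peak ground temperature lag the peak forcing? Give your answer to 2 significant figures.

5.3 hours

Areal heat capacity C = 1.52×10^6 J m⁻² K⁻¹ (given).
ω = 2π / 86400 s = 7.27×10^-5 s⁻¹.
Phase lag φ = arctan(Cω/λ) = arctan(111/20.3) = 1.39 rad.
Time lag = φ / ω = 1.39 / 7.27×10^-5 = 19100 s = 5.31 hours.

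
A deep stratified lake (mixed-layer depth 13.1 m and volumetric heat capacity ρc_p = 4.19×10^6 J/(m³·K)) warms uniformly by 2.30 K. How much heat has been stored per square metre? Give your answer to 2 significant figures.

Areal heat capacity C = ρc_p × D = 4.19×10^6 × 13.1 = 5.49×10^7 J/(m²·K).
ΔQ = C ΔT = 5.49×10^7 × 2.30 = 1.26×10^8 J/m².

1.3×10^8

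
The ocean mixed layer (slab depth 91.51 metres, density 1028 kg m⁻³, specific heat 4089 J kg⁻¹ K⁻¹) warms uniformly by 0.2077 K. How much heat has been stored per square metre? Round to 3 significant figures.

7.99×10^7

Areal heat capacity C = ρ c_p D = 1028 × 4089 × 91.51 = 3.85×10^8 J m⁻² K⁻¹.
ΔQ = C ΔT = 3.85×10^8 × 0.2077 = 7.99×10^7 J/m².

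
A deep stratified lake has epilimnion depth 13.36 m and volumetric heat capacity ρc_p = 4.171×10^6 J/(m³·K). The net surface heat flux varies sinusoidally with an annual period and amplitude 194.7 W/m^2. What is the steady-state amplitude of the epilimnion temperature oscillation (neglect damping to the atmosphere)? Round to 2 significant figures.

Areal heat capacity C = ρc_p × D = 4.171×10^6 × 13.36 = 5.57×10^7 J/(m^2 K).
Angular frequency ω = 2π / T = 2π / 3.15×10^7 s = 1.99×10^-7 s⁻¹.
Cω = 5.57×10^7 × 1.99×10^-7 = 11.1 W/(m²·K).
Amplitude A = F₀ / (Cω) = 194.7 / 11.1 = 17.5 K.

18 K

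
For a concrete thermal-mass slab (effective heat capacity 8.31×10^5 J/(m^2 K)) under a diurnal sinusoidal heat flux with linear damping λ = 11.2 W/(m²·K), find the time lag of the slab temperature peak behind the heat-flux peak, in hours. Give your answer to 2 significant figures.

5.3 hours

Areal heat capacity C = 8.31×10^5 J/(m^2 K) (given).
ω = 2π / 86400 s = 7.27×10^-5 s⁻¹.
Phase lag φ = arctan(Cω/λ) = arctan(60.4/11.2) = 1.39 rad.
Time lag = φ / ω = 1.39 / 7.27×10^-5 = 19100 s = 5.30 hours.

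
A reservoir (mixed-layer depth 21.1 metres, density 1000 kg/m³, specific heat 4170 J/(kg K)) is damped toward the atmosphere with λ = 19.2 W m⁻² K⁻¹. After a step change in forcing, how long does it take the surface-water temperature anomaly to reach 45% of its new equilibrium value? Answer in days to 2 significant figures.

32 days

Areal heat capacity C = ρ c_p D = 1000 × 4170 × 21.1 = 8.80×10^7 J m⁻² K⁻¹.
τ = C / λ = 8.80×10^7 / 19.2 = 4.58×10^6 s.
Fraction reached: 1 − e^(−t/τ) = 0.45 ⇒ t = −τ ln(1 − 0.45) = τ × 0.598.
t = 2.74×10^6 s = 31.7 days.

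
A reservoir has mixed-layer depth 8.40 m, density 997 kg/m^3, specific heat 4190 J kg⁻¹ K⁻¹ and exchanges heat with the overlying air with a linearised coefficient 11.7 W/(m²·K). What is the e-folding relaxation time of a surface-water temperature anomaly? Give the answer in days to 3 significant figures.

34.7 days

Areal heat capacity C = ρ c_p D = 997 × 4190 × 8.40 = 3.51×10^7 J/(m²·K).
Relaxation time τ = C / λ = 3.51×10^7 / 11.7 = 3.00×10^6 s.
In days: 3.00×10^6 s / (86400 s/day) = 34.7 days.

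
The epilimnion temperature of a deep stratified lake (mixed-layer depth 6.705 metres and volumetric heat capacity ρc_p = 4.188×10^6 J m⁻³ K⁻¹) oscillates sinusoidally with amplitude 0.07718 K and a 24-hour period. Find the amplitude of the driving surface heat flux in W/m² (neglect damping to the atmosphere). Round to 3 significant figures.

158

Areal heat capacity C = ρc_p × D = 4.188×10^6 × 6.705 = 2.81×10^7 J/(m^2 K).
ω = 2π / 86400 s = 7.27×10^-5 s⁻¹.
Cω = 2.81×10^7 × 7.27×10^-5 = 2040 W/(m²·K).
F₀ = A × Cω = 0.07718 × 2040 = 158 W/m².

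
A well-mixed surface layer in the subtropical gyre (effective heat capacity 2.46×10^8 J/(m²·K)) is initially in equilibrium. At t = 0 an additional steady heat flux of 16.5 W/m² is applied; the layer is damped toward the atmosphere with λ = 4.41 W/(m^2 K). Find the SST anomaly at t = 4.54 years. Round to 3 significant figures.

3.45 K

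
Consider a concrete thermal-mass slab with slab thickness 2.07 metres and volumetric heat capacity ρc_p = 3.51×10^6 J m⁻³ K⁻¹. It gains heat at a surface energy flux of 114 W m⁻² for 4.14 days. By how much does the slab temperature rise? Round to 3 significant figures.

Areal heat capacity C = ρc_p × D = 3.51×10^6 × 2.07 = 7.27×10^6 J m⁻² K⁻¹.
Net heat input Q = F Δt = 114 × (4.14 days × 86400 s/day) = 4.08×10^7 J/m².
ΔT = Q / C = 4.08×10^7 / 7.27×10^6 = 5.61 K.

5.61 K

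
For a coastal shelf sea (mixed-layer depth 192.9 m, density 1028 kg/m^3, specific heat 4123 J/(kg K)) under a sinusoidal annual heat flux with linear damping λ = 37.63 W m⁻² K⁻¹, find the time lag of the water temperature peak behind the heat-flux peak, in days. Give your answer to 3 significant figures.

Areal heat capacity C = ρ c_p D = 1028 × 4123 × 192.9 = 8.18×10^8 J/(m²·K).
ω = 2π / 3.15×10^7 s = 1.99×10^-7 s⁻¹.
Phase lag φ = arctan(Cω/λ) = arctan(163/37.63) = 1.34 rad.
Time lag = φ / ω = 1.34 / 1.99×10^-7 = 6.74×10^6 s = 78.1 days.

78.1 days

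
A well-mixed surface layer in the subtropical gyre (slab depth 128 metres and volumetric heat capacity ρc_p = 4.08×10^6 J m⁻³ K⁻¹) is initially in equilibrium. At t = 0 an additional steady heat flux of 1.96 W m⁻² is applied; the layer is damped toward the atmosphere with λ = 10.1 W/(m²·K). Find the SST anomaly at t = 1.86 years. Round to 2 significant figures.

0.13 K

Areal heat capacity C = ρc_p × D = 4.08×10^6 × 128 = 5.22×10^8 J m⁻² K⁻¹.
τ = C / λ = 5.22×10^8 / 10.1 = 5.17×10^7 s.
Equilibrium anomaly ΔT_eq = F / λ = 1.96 / 10.1 = 0.194 K.
t = 1.86 years = 5.87×10^7 s, so t/τ = 1.14.
ΔT(t) = ΔT_eq (1 − e^(−t/τ)) = 0.194 × (1 − e^−1.14) = 0.132 K.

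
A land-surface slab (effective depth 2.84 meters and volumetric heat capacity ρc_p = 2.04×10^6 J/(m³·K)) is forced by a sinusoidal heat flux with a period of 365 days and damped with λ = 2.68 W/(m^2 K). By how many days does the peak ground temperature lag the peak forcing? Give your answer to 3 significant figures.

Areal heat capacity C = ρc_p × D = 2.04×10^6 × 2.84 = 5.79×10^6 J/(m²·K).
ω = 2π / 3.15×10^7 s = 1.99×10^-7 s⁻¹.
Phase lag φ = arctan(Cω/λ) = arctan(1.15/2.68) = 0.407 rad.
Time lag = φ / ω = 0.407 / 1.99×10^-7 = 2.04×10^6 s = 23.6 days.

23.6 days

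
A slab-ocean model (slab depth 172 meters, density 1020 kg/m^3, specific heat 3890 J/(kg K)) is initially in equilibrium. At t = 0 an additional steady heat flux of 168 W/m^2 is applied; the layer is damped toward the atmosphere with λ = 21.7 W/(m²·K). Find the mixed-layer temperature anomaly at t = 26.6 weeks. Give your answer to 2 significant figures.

Areal heat capacity C = ρ c_p D = 1020 × 3890 × 172 = 6.82×10^8 J/(m²·K).
τ = C / λ = 6.82×10^8 / 21.7 = 3.14×10^7 s.
Equilibrium anomaly ΔT_eq = F / λ = 168 / 21.7 = 7.74 K.
t = 26.6 weeks = 1.61×10^7 s, so t/τ = 0.512.
ΔT(t) = ΔT_eq (1 − e^(−t/τ)) = 7.74 × (1 − e^−0.512) = 3.10 K.

3.1 K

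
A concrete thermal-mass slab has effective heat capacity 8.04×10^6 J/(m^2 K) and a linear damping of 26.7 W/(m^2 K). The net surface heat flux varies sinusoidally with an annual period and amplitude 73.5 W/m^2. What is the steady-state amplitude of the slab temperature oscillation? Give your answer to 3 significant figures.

Areal heat capacity C = 8.04×10^6 J/(m^2 K) (given).
Angular frequency ω = 2π / T = 2π / 3.15×10^7 s = 1.99×10^-7 s⁻¹.
√((Cω)² + λ²) = √((1.60)² + 26.7²) = 26.7 W/(m²·K).
Amplitude A = F₀ / √((Cω)²+λ²) = 73.5 / 26.7 = 2.75 K.

2.75 K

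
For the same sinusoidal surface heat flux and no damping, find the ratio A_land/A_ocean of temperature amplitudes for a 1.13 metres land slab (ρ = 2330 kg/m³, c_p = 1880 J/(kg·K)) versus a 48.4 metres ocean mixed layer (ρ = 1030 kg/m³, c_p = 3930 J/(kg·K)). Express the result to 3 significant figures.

C_ocean = 1030 × 3930 × 48.4 = 1.96×10^8 J/(m²·K).
C_land = 2330 × 1880 × 1.13 = 4.95×10^6 J/(m²·K).
Undamped amplitude ∝ 1/C, so A_land/A_ocean = C_ocean/C_land = 39.6.

39.6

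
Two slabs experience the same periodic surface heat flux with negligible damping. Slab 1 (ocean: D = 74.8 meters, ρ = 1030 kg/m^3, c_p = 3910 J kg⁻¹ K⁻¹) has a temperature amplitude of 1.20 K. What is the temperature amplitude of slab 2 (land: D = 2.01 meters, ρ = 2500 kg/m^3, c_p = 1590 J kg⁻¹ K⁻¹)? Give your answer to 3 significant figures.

45.2 K

C_ocean = 3.01×10^8 J/(m²·K); C_land = 7.99×10^6 J/(m²·K).
A ∝ 1/C ⇒ A_land = A_ocean × C_ocean/C_land = 1.20 × 37.7 = 45.2 K.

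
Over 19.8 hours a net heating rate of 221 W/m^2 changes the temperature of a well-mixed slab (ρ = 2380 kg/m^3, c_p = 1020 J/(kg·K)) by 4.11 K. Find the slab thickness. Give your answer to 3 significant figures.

1.58 m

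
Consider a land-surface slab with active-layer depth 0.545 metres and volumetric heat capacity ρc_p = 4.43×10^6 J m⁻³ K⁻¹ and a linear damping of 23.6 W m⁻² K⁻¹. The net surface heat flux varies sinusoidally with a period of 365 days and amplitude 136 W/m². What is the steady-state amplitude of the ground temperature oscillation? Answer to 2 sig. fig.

5.8 K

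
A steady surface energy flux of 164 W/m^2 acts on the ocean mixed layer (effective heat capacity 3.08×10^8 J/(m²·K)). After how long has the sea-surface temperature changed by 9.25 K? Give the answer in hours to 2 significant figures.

4800 hours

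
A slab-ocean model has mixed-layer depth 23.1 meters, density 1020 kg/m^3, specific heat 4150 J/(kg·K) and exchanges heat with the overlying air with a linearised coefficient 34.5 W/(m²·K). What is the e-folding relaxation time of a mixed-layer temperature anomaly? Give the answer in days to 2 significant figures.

Areal heat capacity C = ρ c_p D = 1020 × 4150 × 23.1 = 9.78×10^7 J m⁻² K⁻¹.
Relaxation time τ = C / λ = 9.78×10^7 / 34.5 = 2.83×10^6 s.
In days: 2.83×10^6 s / (86400 s/day) = 32.8 days.

33 days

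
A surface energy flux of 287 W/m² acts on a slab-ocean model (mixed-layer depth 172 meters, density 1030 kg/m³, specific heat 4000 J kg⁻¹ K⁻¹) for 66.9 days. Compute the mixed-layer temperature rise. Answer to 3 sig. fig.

2.34 K

Areal heat capacity C = ρ c_p D = 1030 × 4000 × 172 = 7.09×10^8 J/(m²·K).
Net heat input Q = F Δt = 287 × (66.9 days × 86400 s/day) = 1.66×10^9 J/m².
ΔT = Q / C = 1.66×10^9 / 7.09×10^8 = 2.34 K.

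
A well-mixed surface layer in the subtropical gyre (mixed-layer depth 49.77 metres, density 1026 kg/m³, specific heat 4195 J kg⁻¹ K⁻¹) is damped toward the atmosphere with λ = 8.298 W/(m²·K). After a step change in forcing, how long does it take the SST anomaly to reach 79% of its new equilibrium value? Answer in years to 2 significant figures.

1.3 years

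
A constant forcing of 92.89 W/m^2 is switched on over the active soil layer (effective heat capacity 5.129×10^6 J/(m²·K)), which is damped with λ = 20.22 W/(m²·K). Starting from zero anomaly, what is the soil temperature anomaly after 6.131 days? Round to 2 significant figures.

Areal heat capacity C = 5.129×10^6 J/(m²·K) (given).
τ = C / λ = 5.13×10^6 / 20.22 = 2.54×10^5 s.
Equilibrium anomaly ΔT_eq = F / λ = 92.89 / 20.22 = 4.59 K.
t = 6.131 days = 5.30×10^5 s, so t/τ = 2.09.
ΔT(t) = ΔT_eq (1 − e^(−t/τ)) = 4.59 × (1 − e^−2.09) = 4.02 K.

4.0 K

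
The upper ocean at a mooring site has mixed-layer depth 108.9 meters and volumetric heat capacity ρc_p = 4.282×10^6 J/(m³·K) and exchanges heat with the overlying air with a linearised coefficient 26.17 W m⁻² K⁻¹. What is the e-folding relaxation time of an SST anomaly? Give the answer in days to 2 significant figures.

210 days

Areal heat capacity C = ρc_p × D = 4.282×10^6 × 108.9 = 4.66×10^8 J m⁻² K⁻¹.
Relaxation time τ = C / λ = 4.66×10^8 / 26.17 = 1.78×10^7 s.
In days: 1.78×10^7 s / (86400 s/day) = 206 days.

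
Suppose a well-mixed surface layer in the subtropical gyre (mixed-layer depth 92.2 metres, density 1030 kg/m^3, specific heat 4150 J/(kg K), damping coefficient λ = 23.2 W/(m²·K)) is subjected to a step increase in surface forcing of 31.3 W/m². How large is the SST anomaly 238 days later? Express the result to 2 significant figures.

0.95 K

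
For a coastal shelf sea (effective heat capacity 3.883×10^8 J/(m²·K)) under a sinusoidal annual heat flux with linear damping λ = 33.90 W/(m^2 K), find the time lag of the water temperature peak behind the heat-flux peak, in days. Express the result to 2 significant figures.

67 days

Areal heat capacity C = 3.883×10^8 J/(m²·K) (given).
ω = 2π / 3.15×10^7 s = 1.99×10^-7 s⁻¹.
Phase lag φ = arctan(Cω/λ) = arctan(77.4/33.90) = 1.16 rad.
Time lag = φ / ω = 1.16 / 1.99×10^-7 = 5.81×10^6 s = 67.3 days.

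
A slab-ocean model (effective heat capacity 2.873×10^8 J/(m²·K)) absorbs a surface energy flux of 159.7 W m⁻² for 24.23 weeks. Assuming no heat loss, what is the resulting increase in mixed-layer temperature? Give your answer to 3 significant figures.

8.15 K

Areal heat capacity C = 2.873×10^8 J/(m²·K) (given).
Net heat input Q = F Δt = 159.7 × (24.23 weeks × 6.048×10^5 s/week) = 2.34×10^9 J/m².
ΔT = Q / C = 2.34×10^9 / 2.87×10^8 = 8.15 K.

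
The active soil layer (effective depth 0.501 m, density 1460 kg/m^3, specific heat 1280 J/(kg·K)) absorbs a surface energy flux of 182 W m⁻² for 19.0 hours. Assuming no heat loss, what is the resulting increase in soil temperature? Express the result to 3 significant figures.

Areal heat capacity C = ρ c_p D = 1460 × 1280 × 0.501 = 9.36×10^5 J/(m²·K).
Net heat input Q = F Δt = 182 × (19.0 hours × 3600 s/hour) = 1.24×10^7 J/m².
ΔT = Q / C = 1.24×10^7 / 9.36×10^5 = 13.3 K.

13.3 K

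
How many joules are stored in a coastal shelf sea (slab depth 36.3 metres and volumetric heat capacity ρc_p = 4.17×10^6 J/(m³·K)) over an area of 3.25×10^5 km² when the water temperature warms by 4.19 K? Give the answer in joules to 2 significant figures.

Areal heat capacity C = ρc_p × D = 4.17×10^6 × 36.3 = 1.51×10^8 J/(m²·K).
Heat per unit area: q = C ΔT = 1.51×10^8 × 4.19 = 6.34×10^8 J/m².
Total heat: Q = q × A = 6.34×10^8 × (3.25×10^5 × 10⁶ m²) = 2.06×10^20 J.

2.1×10^20 J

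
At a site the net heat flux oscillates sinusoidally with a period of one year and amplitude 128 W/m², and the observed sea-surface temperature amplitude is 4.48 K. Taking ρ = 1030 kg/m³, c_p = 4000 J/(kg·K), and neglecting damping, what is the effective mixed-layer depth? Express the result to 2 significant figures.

35 m

ω = 2π / 3.15×10^7 s = 1.99×10^-7 s⁻¹.
Required C = F₀ / (A ω) = 128 / (4.48 × 1.99×10^-7) = 1.43×10^8 J/(m²·K).
D = C / (ρ c_p) = 1.43×10^8 / (1030 × 4000) = 34.8 m.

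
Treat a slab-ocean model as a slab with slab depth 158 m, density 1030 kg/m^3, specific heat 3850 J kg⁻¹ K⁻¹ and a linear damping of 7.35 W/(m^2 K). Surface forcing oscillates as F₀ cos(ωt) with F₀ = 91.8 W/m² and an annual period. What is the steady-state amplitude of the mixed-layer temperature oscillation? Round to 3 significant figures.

0.734 K

Areal heat capacity C = ρ c_p D = 1030 × 3850 × 158 = 6.27×10^8 J/(m²·K).
Angular frequency ω = 2π / T = 2π / 3.15×10^7 s = 1.99×10^-7 s⁻¹.
√((Cω)² + λ²) = √((125)² + 7.35²) = 125 W/(m²·K).
Amplitude A = F₀ / √((Cω)²+λ²) = 91.8 / 125 = 0.734 K.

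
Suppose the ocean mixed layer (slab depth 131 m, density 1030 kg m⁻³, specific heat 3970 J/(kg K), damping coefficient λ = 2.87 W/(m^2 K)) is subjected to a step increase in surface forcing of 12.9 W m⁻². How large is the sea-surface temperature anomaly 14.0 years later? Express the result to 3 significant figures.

4.07 K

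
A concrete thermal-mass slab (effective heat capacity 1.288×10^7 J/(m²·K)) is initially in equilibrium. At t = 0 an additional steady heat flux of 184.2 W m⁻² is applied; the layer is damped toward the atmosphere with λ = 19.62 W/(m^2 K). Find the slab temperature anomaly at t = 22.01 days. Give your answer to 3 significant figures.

Areal heat capacity C = 1.288×10^7 J/(m²·K) (given).
τ = C / λ = 1.29×10^7 / 19.62 = 6.56×10^5 s.
Equilibrium anomaly ΔT_eq = F / λ = 184.2 / 19.62 = 9.39 K.
t = 22.01 days = 1.90×10^6 s, so t/τ = 2.90.
ΔT(t) = ΔT_eq (1 − e^(−t/τ)) = 9.39 × (1 − e^−2.90) = 8.87 K.

8.87 K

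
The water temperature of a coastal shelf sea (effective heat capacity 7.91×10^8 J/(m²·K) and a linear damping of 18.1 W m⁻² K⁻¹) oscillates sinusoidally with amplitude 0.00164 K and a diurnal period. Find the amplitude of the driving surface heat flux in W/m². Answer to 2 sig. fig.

94

Areal heat capacity C = 7.91×10^8 J/(m²·K) (given).
ω = 2π / 86400 s = 7.27×10^-5 s⁻¹.
√((Cω)² + λ²) = √((57500)² + 18.1²) = 57500 W/(m²·K).
F₀ = A × √((Cω)²+λ²) = 0.00164 × 57500 = 94.3 W/m².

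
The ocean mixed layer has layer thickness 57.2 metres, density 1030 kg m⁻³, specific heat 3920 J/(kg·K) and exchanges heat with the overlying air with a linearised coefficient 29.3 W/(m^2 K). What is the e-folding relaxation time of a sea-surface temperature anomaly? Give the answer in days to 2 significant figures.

91 days

Areal heat capacity C = ρ c_p D = 1030 × 3920 × 57.2 = 2.31×10^8 J/(m^2 K).
Relaxation time τ = C / λ = 2.31×10^8 / 29.3 = 7.88×10^6 s.
In days: 7.88×10^6 s / (86400 s/day) = 91.2 days.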